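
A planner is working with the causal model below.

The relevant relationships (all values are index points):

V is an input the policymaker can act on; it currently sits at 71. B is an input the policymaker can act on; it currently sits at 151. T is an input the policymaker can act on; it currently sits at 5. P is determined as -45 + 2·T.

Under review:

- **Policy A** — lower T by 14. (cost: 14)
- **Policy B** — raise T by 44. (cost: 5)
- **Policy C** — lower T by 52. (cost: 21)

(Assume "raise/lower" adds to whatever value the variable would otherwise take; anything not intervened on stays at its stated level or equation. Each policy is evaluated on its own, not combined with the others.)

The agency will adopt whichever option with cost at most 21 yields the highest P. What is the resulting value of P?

Policy A (T − 14):
  T = 5 − 14 = -9
  P = -45 + 2·(-9) = -63
Policy B (T + 44):
  T = 5 + 44 = 49
  P = -45 + 2·49 = 53
Policy C (T − 52):
  T = 5 − 52 = -47
  P = -45 + 2·(-47) = -139
Comparing — Policy A: P=-63, Policy B: P=53, Policy C: P=-139. Highest is 53 (Policy B).

53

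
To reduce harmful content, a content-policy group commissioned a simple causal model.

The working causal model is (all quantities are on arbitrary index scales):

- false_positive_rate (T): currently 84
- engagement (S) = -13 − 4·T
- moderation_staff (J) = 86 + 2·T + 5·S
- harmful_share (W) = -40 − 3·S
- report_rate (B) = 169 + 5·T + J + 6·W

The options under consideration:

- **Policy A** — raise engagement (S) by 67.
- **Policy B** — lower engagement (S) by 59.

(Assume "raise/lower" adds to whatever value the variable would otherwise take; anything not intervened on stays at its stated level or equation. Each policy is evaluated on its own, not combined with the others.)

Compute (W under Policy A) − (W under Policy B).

Policy A (S + 67):
  T = 84
  S = -13 − 4·84 (+67 from intervention) = -282
  W = -40 − 3·(-282) = 806
Policy B (S − 59):
  T = 84
  S = -13 − 4·84 (−59 from intervention) = -408
  W = -40 − 3·(-408) = 1184
W: 806 − 1184 = -378

-378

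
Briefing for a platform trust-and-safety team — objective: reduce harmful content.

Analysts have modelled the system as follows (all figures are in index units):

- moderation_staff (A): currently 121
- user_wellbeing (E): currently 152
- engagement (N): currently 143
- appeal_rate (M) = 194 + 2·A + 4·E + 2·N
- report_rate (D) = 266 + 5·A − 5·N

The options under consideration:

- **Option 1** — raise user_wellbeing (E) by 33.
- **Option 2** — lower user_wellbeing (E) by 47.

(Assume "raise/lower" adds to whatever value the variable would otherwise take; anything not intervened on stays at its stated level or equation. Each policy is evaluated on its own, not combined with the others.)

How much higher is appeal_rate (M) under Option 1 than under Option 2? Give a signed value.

Option 1 (E + 33):
  A = 121
  E = 152 + 33 = 185
  N = 143
  M = 194 + 2·121 + 4·185 + 2·143 = 1462
Option 2 (E − 47):
  A = 121
  E = 152 − 47 = 105
  N = 143
  M = 194 + 2·121 + 4·105 + 2·143 = 1142
M: 1462 − 1142 = 320

320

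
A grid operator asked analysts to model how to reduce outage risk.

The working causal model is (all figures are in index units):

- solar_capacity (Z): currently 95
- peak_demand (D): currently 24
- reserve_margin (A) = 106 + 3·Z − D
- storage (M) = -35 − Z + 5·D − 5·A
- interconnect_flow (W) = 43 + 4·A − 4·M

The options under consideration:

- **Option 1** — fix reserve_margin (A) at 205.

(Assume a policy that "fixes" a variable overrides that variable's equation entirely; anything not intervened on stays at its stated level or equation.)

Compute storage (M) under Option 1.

-1035

Option 1 (A := 205):
  Z = 95
  D = 24
  A = 205
  M = -35 − 95 + 5·24 − 5·205 = -1035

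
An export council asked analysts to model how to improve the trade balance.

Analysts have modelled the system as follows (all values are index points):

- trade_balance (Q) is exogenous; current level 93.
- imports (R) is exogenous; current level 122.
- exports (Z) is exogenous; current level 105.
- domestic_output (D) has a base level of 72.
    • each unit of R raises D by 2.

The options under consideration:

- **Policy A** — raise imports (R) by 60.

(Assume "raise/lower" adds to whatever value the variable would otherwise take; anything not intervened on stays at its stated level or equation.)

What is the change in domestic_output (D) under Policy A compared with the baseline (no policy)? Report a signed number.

120

Baseline:
  R = 122
  D = 72 + 2·122 = 316
Policy A (R + 60):
  R = 122 + 60 = 182
  D = 72 + 2·182 = 436
Change in D: 436 − 316 = 120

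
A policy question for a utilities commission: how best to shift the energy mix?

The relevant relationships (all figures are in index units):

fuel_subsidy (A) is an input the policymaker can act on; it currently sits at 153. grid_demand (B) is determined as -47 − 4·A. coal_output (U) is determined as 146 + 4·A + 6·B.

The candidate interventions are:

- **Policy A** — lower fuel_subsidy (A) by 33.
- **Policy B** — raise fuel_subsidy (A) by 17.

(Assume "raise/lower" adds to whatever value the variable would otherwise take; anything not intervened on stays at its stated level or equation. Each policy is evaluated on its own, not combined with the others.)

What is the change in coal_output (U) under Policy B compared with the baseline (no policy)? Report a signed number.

-340

Baseline:
  A = 153
  B = -47 − 4·153 = -659
  U = 146 + 4·153 + 6·(-659) = -3196
Policy B (A + 17):
  A = 153 + 17 = 170
  B = -47 − 4·170 = -727
  U = 146 + 4·170 + 6·(-727) = -3536
Change in U: -3536 − (-3196) = -340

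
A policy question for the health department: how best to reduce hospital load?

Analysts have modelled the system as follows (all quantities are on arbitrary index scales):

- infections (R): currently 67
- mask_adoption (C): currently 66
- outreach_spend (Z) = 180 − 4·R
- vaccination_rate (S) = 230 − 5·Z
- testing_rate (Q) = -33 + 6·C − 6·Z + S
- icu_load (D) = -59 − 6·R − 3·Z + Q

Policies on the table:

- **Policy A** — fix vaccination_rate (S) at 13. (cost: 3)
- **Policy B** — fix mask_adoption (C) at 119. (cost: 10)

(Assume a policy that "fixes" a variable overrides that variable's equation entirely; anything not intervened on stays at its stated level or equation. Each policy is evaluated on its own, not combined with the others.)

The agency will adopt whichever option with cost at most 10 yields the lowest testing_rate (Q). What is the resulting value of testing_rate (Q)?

904

Policy A (S := 13):
  R = 67
  C = 66
  Z = 180 − 4·67 = -88
  S = 13
  Q = -33 + 6·66 − 6·(-88) + 13 = 904
Policy B (C := 119):
  R = 67
  C = 119
  Z = 180 − 4·67 = -88
  S = 230 − 5·(-88) = 670
  Q = -33 + 6·119 − 6·(-88) + 670 = 1879
Comparing — Policy A: Q=904, Policy B: Q=1879. Lowest is 904 (Policy A).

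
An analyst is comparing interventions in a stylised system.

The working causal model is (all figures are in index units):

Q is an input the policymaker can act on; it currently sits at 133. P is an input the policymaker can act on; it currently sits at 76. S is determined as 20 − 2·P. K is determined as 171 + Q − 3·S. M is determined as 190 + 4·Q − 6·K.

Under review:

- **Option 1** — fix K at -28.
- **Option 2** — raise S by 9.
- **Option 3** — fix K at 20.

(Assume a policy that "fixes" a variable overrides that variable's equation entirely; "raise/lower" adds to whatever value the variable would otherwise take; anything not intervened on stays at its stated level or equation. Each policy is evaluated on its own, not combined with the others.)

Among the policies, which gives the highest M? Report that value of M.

Option 1 (K := -28):
  Q = 133
  P = 76
  S = 20 − 2·76 = -132
  K = -28
  M = 190 + 4·133 − 6·(-28) = 890
Option 2 (S + 9):
  Q = 133
  P = 76
  S = 20 − 2·76 (+9 from intervention) = -123
  K = 171 + 133 − 3·(-123) = 673
  M = 190 + 4·133 − 6·673 = -3316
Option 3 (K := 20):
  Q = 133
  P = 76
  S = 20 − 2·76 = -132
  K = 20
  M = 190 + 4·133 − 6·20 = 602
Comparing — Option 1: M=890, Option 2: M=-3316, Option 3: M=602. Highest is 890 (Option 1).

890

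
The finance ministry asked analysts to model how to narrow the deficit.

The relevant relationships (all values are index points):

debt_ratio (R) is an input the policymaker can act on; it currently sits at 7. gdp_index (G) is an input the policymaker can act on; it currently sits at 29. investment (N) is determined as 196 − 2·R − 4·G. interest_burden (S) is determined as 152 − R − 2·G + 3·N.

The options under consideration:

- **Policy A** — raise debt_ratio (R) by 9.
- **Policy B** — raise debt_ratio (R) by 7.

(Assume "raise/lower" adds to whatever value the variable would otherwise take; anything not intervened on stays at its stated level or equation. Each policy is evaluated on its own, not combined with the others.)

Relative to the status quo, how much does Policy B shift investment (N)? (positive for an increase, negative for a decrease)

Baseline:
  R = 7
  G = 29
  N = 196 − 2·7 − 4·29 = 66
Policy B (R + 7):
  R = 7 + 7 = 14
  G = 29
  N = 196 − 2·14 − 4·29 = 52
Change in N: 52 − 66 = -14

-14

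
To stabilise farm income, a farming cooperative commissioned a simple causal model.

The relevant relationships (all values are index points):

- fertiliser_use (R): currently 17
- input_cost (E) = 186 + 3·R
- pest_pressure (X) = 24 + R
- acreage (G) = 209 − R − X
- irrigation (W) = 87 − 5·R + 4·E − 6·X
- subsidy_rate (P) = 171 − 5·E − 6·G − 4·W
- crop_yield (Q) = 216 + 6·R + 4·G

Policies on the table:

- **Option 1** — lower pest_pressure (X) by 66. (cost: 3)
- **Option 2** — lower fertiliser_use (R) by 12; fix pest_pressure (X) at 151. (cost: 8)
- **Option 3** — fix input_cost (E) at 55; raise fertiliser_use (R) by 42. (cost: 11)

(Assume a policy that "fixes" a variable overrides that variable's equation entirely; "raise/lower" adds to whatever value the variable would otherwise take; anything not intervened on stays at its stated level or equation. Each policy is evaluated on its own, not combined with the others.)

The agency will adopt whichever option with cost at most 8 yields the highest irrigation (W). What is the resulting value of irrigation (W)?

1100

Option 1 (X − 66):
  R = 17
  E = 186 + 3·17 = 237
  X = 24 + 17 (−66 from intervention) = -25
  W = 87 − 5·17 + 4·237 − 6·(-25) = 1100
Option 2 (R − 12, X := 151):
  R = 17 − 12 = 5
  E = 186 + 3·5 = 201
  X = 151
  W = 87 − 5·5 + 4·201 − 6·151 = -40
Comparing — Option 1: W=1100, Option 2: W=-40. Highest is 1100 (Option 1).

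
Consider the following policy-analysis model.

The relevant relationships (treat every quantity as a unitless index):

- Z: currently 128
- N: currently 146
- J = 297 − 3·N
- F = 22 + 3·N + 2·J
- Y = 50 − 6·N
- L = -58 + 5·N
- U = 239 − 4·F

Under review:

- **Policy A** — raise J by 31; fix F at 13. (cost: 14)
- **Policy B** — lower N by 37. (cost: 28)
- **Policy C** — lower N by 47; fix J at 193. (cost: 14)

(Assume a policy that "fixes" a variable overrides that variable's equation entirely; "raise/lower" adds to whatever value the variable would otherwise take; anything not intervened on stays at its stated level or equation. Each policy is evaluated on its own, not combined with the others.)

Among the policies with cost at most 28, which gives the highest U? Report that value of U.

187

Policy A (J + 31, F := 13):
  N = 146
  J = 297 − 3·146 (+31 from intervention) = -110
  F = 13
  U = 239 − 4·13 = 187
Policy B (N − 37):
  N = 146 − 37 = 109
  J = 297 − 3·109 = -30
  F = 22 + 3·109 + 2·(-30) = 289
  U = 239 − 4·289 = -917
Policy C (N − 47, J := 193):
  N = 146 − 47 = 99
  J = 193
  F = 22 + 3·99 + 2·193 = 705
  U = 239 − 4·705 = -2581
Comparing — Policy A: U=187, Policy B: U=-917, Policy C: U=-2581. Highest is 187 (Policy A).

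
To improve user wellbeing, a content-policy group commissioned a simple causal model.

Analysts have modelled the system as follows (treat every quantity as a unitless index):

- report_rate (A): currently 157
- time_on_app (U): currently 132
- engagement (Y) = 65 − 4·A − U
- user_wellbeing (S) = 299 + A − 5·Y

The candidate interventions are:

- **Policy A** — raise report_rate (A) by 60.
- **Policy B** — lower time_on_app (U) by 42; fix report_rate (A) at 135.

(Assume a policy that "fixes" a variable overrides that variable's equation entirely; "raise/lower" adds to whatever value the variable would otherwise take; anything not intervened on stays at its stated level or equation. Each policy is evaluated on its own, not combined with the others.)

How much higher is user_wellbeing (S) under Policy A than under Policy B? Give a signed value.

1932

Policy A (A + 60):
  A = 157 + 60 = 217
  U = 132
  Y = 65 − 4·217 − 132 = -935
  S = 299 + 217 − 5·(-935) = 5191
Policy B (U − 42, A := 135):
  A = 135
  U = 132 − 42 = 90
  Y = 65 − 4·135 − 90 = -565
  S = 299 + 135 − 5·(-565) = 3259
S: 5191 − 3259 = 1932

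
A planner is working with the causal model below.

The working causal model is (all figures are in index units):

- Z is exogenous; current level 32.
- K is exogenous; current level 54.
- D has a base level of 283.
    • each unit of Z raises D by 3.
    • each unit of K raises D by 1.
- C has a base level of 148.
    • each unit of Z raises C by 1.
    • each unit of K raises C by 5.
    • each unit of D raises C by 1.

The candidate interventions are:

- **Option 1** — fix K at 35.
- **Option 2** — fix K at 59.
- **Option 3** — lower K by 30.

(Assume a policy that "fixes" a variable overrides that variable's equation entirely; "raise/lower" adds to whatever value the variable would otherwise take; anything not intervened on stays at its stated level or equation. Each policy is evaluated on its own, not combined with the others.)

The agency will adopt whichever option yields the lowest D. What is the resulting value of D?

403

Option 1 (K := 35):
  Z = 32
  K = 35
  D = 283 + 3·32 + 35 = 414
Option 2 (K := 59):
  Z = 32
  K = 59
  D = 283 + 3·32 + 59 = 438
Option 3 (K − 30):
  Z = 32
  K = 54 − 30 = 24
  D = 283 + 3·32 + 24 = 403
Comparing — Option 1: D=414, Option 2: D=438, Option 3: D=403. Lowest is 403 (Option 3).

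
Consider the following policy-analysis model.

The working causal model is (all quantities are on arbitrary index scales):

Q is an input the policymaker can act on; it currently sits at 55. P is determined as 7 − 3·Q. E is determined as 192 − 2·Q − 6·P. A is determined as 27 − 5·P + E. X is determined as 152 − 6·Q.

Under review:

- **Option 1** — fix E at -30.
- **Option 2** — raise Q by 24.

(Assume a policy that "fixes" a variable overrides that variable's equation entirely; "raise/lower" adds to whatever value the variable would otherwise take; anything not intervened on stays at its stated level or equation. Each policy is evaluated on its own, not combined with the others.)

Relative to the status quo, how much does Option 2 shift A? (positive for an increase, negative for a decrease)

Baseline:
  Q = 55
  P = 7 − 3·55 = -158
  E = 192 − 2·55 − 6·(-158) = 1030
  A = 27 − 5·(-158) + 1030 = 1847
Option 2 (Q + 24):
  Q = 55 + 24 = 79
  P = 7 − 3·79 = -230
  E = 192 − 2·79 − 6·(-230) = 1414
  A = 27 − 5·(-230) + 1414 = 2591
Change in A: 2591 − 1847 = 744

744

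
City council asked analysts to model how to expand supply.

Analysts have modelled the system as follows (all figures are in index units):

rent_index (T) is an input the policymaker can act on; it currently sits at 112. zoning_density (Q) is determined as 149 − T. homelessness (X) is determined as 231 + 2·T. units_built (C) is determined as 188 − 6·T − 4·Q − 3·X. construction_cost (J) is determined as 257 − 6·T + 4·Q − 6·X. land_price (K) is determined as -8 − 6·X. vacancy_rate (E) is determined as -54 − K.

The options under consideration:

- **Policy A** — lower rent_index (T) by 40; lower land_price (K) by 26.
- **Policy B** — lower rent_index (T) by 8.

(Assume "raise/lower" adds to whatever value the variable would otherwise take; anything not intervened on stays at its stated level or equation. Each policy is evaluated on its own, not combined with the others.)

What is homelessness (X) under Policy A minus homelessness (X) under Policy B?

Policy A (T − 40, K − 26):
  T = 112 − 40 = 72
  X = 231 + 2·72 = 375
Policy B (T − 8):
  T = 112 − 8 = 104
  X = 231 + 2·104 = 439
X: 375 − 439 = -64

-64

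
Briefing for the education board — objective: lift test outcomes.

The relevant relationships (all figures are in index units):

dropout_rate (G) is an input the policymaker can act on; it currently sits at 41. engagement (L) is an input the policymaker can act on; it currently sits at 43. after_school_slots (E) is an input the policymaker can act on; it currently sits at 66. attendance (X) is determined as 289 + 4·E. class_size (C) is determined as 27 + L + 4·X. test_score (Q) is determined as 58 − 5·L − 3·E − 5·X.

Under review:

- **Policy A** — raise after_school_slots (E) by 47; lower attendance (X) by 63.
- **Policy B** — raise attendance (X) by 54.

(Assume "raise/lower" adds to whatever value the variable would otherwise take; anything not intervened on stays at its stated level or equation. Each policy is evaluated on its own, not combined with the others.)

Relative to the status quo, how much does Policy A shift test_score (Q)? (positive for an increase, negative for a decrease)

-766

Baseline:
  L = 43
  E = 66
  X = 289 + 4·66 = 553
  Q = 58 − 5·43 − 3·66 − 5·553 = -3120
Policy A (E + 47, X − 63):
  L = 43
  E = 66 + 47 = 113
  X = 289 + 4·113 (−63 from intervention) = 678
  Q = 58 − 5·43 − 3·113 − 5·678 = -3886
Change in Q: -3886 − (-3120) = -766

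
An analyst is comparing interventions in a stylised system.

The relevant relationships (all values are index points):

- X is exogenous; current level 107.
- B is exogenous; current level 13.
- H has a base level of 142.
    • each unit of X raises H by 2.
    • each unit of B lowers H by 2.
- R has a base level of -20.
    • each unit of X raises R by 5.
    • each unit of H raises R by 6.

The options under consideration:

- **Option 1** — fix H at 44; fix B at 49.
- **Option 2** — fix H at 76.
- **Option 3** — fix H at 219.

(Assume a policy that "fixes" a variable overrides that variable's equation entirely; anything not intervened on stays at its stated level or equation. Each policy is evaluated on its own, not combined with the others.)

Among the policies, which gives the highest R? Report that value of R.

Option 1 (H := 44, B := 49):
  X = 107
  B = 49
  H = 44
  R = -20 + 5·107 + 6·44 = 779
Option 2 (H := 76):
  X = 107
  B = 13
  H = 76
  R = -20 + 5·107 + 6·76 = 971
Option 3 (H := 219):
  X = 107
  B = 13
  H = 219
  R = -20 + 5·107 + 6·219 = 1829
Comparing — Option 1: R=779, Option 2: R=971, Option 3: R=1829. Highest is 1829 (Option 3).

1829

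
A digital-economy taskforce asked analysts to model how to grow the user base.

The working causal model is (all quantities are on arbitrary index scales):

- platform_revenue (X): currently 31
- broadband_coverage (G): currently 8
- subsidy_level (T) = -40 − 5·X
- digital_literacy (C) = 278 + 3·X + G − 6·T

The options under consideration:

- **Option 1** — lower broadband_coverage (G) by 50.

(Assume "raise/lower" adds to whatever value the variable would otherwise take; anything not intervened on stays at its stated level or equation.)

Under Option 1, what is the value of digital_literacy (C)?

1499

Option 1 (G − 50):
  X = 31
  G = 8 − 50 = -42
  T = -40 − 5·31 = -195
  C = 278 + 3·31 + (-42) − 6·(-195) = 1499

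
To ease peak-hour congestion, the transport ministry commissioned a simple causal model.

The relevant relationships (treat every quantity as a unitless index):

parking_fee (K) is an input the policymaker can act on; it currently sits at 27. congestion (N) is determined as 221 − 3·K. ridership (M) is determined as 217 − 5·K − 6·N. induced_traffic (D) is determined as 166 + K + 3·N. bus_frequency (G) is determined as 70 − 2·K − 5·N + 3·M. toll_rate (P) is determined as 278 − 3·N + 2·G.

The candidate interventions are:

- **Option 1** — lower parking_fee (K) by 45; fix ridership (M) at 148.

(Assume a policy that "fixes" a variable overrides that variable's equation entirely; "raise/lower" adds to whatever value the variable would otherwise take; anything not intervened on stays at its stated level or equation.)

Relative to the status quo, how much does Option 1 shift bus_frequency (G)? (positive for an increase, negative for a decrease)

2133

Baseline:
  K = 27
  N = 221 − 3·27 = 140
  M = 217 − 5·27 − 6·140 = -758
  G = 70 − 2·27 − 5·140 + 3·(-758) = -2958
Option 1 (K − 45, M := 148):
  K = 27 − 45 = -18
  N = 221 − 3·(-18) = 275
  M = 148
  G = 70 − 2·(-18) − 5·275 + 3·148 = -825
Change in G: -825 − (-2958) = 2133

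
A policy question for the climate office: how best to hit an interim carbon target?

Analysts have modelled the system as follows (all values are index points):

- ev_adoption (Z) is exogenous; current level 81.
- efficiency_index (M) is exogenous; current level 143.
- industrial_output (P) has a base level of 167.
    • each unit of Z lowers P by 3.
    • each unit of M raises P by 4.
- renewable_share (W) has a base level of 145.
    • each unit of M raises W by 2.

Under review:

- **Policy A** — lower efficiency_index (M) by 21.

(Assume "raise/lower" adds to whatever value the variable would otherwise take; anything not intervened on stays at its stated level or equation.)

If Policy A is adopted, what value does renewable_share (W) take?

389

Policy A (M − 21):
  M = 143 − 21 = 122
  W = 145 + 2·122 = 389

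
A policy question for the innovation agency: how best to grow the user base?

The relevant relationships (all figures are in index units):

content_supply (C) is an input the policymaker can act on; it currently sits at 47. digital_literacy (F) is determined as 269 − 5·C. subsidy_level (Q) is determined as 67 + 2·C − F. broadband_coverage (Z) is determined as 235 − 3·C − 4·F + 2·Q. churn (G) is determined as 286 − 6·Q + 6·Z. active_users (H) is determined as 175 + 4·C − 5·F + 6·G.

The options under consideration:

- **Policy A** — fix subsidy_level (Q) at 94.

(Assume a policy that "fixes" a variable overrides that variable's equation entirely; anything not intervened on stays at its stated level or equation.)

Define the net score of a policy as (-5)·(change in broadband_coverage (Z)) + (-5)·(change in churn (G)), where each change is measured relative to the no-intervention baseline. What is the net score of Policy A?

Baseline:
  C = 47
  F = 269 − 5·47 = 34
  Q = 67 + 2·47 − 34 = 127
  Z = 235 − 3·47 − 4·34 + 2·127 = 212
  G = 286 − 6·127 + 6·212 = 796
Policy A (Q := 94):
  C = 47
  F = 269 − 5·47 = 34
  Q = 94
  Z = 235 − 3·47 − 4·34 + 2·94 = 146
  G = 286 − 6·94 + 6·146 = 598
ΔZ = 146 − 212 = -66; ΔG = 598 − 796 = -198
Score = (-5)·(-66) + (-5)·(-198) = 1320

1320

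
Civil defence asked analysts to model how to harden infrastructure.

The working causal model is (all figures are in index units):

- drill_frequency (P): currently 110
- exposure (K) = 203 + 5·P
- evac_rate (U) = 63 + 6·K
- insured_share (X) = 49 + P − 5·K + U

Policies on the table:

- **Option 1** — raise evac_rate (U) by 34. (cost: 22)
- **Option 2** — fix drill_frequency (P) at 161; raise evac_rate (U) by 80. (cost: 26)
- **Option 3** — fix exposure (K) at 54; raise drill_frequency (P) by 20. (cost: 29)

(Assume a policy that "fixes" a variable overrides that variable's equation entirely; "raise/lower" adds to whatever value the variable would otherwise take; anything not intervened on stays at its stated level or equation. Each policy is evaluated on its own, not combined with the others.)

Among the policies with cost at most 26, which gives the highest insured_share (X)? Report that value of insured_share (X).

1361

Option 1 (U + 34):
  P = 110
  K = 203 + 5·110 = 753
  U = 63 + 6·753 (+34 from intervention) = 4615
  X = 49 + 110 − 5·753 + 4615 = 1009
Option 2 (P := 161, U + 80):
  P = 161
  K = 203 + 5·161 = 1008
  U = 63 + 6·1008 (+80 from intervention) = 6191
  X = 49 + 161 − 5·1008 + 6191 = 1361
Comparing — Option 1: X=1009, Option 2: X=1361. Highest is 1361 (Option 2).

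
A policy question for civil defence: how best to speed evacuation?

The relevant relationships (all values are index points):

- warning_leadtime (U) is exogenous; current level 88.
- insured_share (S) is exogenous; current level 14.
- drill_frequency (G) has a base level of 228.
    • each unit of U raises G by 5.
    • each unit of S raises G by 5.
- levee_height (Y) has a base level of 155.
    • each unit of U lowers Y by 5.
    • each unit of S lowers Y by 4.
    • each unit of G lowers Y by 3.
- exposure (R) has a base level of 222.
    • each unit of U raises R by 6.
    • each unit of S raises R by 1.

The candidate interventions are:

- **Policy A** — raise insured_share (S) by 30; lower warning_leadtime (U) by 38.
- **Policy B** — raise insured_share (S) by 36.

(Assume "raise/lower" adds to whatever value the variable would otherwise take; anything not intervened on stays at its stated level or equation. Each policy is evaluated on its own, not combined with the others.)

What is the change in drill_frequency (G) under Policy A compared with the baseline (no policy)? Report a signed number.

-40

Baseline:
  U = 88
  S = 14
  G = 228 + 5·88 + 5·14 = 738
Policy A (S + 30, U − 38):
  U = 88 − 38 = 50
  S = 14 + 30 = 44
  G = 228 + 5·50 + 5·44 = 698
Change in G: 698 − 738 = -40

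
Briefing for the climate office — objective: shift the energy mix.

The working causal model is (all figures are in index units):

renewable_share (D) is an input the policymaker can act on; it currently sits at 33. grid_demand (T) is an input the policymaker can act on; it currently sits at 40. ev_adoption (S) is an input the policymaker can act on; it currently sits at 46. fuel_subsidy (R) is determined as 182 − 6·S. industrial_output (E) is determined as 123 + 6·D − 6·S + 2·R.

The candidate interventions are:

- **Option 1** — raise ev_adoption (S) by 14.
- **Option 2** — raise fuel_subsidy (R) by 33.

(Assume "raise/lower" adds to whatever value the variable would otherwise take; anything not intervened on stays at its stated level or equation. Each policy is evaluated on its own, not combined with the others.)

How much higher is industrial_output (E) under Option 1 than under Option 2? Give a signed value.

-318

Option 1 (S + 14):
  D = 33
  S = 46 + 14 = 60
  R = 182 − 6·60 = -178
  E = 123 + 6·33 − 6·60 + 2·(-178) = -395
Option 2 (R + 33):
  D = 33
  S = 46
  R = 182 − 6·46 (+33 from intervention) = -61
  E = 123 + 6·33 − 6·46 + 2·(-61) = -77
E: -395 − (-77) = -318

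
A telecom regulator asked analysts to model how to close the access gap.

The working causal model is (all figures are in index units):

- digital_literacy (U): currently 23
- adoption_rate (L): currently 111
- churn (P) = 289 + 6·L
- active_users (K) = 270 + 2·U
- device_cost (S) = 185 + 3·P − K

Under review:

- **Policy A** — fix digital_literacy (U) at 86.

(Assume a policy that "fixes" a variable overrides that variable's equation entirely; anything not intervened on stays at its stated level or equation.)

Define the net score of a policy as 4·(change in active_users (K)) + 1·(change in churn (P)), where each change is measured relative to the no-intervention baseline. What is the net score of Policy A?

504

Baseline:
  U = 23
  L = 111
  P = 289 + 6·111 = 955
  K = 270 + 2·23 = 316
Policy A (U := 86):
  U = 86
  L = 111
  P = 289 + 6·111 = 955
  K = 270 + 2·86 = 442
ΔK = 442 − 316 = 126; ΔP = 955 − 955 = 0
Score = 4·126 + 1·0 = 504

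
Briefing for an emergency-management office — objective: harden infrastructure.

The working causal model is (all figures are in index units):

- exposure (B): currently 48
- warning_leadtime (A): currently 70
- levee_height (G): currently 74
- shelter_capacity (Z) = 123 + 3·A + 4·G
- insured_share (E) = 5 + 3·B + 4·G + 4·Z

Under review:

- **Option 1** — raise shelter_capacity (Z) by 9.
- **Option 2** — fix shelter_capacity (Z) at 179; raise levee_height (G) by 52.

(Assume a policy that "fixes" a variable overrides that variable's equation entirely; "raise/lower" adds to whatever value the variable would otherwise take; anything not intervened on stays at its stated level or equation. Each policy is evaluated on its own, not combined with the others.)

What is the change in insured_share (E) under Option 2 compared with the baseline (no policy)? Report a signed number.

Baseline:
  B = 48
  A = 70
  G = 74
  Z = 123 + 3·70 + 4·74 = 629
  E = 5 + 3·48 + 4·74 + 4·629 = 2961
Option 2 (Z := 179, G + 52):
  B = 48
  A = 70
  G = 74 + 52 = 126
  Z = 179
  E = 5 + 3·48 + 4·126 + 4·179 = 1369
Change in E: 1369 − 2961 = -1592

-1592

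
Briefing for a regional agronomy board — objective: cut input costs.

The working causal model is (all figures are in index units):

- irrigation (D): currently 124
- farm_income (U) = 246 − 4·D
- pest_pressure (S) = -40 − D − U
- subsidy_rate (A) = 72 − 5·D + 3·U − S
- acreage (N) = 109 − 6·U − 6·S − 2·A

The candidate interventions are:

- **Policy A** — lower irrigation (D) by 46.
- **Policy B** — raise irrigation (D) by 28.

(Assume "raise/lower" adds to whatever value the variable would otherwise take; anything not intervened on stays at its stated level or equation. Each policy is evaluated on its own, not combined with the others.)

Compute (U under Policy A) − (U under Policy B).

296

Policy A (D − 46):
  D = 124 − 46 = 78
  U = 246 − 4·78 = -66
Policy B (D + 28):
  D = 124 + 28 = 152
  U = 246 − 4·152 = -362
U: -66 − (-362) = 296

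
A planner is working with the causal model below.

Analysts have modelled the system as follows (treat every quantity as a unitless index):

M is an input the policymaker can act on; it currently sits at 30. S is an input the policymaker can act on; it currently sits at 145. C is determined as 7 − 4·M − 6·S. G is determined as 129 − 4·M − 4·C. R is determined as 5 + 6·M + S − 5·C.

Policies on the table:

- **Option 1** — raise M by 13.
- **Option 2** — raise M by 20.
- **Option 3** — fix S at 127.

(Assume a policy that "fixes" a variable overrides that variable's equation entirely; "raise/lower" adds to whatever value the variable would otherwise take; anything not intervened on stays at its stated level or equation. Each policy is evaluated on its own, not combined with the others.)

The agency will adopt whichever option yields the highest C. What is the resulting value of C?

Option 1 (M + 13):
  M = 30 + 13 = 43
  S = 145
  C = 7 − 4·43 − 6·145 = -1035
Option 2 (M + 20):
  M = 30 + 20 = 50
  S = 145
  C = 7 − 4·50 − 6·145 = -1063
Option 3 (S := 127):
  M = 30
  S = 127
  C = 7 − 4·30 − 6·127 = -875
Comparing — Option 1: C=-1035, Option 2: C=-1063, Option 3: C=-875. Highest is -875 (Option 3).

-875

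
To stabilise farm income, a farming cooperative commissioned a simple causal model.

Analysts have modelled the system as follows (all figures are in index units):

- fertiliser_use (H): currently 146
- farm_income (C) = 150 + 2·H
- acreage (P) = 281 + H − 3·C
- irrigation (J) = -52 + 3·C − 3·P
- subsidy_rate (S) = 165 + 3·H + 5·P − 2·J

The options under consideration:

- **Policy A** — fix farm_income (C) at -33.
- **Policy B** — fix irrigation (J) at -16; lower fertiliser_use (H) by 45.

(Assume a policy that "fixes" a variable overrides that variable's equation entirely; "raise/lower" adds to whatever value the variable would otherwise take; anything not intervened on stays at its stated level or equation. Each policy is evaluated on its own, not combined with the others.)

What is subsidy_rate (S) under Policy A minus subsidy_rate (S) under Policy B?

9561

Policy A (C := -33):
  H = 146
  C = -33
  P = 281 + 146 − 3·(-33) = 526
  J = -52 + 3·(-33) − 3·526 = -1729
  S = 165 + 3·146 + 5·526 − 2·(-1729) = 6691
Policy B (J := -16, H − 45):
  H = 146 − 45 = 101
  C = 150 + 2·101 = 352
  P = 281 + 101 − 3·352 = -674
  J = -16
  S = 165 + 3·101 + 5·(-674) − 2·(-16) = -2870
S: 6691 − (-2870) = 9561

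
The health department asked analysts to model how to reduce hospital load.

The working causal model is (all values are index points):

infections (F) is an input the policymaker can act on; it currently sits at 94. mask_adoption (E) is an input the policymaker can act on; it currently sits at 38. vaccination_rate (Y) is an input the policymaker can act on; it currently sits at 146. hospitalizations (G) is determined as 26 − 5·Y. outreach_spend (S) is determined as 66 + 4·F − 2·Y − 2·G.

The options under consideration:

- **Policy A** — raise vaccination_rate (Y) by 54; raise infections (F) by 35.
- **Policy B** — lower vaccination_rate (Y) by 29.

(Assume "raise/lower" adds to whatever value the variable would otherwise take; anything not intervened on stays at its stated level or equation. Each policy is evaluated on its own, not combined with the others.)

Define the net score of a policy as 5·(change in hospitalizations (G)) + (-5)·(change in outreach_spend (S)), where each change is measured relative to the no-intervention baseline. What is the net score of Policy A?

-4210

Baseline:
  F = 94
  Y = 146
  G = 26 − 5·146 = -704
  S = 66 + 4·94 − 2·146 − 2·(-704) = 1558
Policy A (Y + 54, F + 35):
  F = 94 + 35 = 129
  Y = 146 + 54 = 200
  G = 26 − 5·200 = -974
  S = 66 + 4·129 − 2·200 − 2·(-974) = 2130
ΔG = -974 − (-704) = -270; ΔS = 2130 − 1558 = 572
Score = 5·(-270) + (-5)·572 = -4210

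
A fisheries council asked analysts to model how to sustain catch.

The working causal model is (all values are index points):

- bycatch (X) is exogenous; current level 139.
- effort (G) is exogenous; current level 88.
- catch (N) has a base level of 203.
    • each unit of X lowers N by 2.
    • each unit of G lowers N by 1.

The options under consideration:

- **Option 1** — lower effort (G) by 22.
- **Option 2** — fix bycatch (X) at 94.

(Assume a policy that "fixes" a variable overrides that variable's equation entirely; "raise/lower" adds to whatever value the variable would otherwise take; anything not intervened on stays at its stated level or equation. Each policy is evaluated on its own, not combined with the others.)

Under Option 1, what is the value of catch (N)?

Option 1 (G − 22):
  X = 139
  G = 88 − 22 = 66
  N = 203 − 2·139 − 66 = -141

-141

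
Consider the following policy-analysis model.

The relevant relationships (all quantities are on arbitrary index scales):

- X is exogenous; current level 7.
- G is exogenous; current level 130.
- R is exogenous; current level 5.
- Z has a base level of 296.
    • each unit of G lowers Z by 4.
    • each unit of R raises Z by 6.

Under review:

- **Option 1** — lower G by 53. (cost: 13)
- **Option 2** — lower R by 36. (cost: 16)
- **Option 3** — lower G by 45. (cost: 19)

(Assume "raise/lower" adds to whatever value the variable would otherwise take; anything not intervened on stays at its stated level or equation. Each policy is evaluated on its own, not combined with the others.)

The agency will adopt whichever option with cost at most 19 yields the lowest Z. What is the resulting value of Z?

Option 1 (G − 53):
  G = 130 − 53 = 77
  R = 5
  Z = 296 − 4·77 + 6·5 = 18
Option 2 (R − 36):
  G = 130
  R = 5 − 36 = -31
  Z = 296 − 4·130 + 6·(-31) = -410
Option 3 (G − 45):
  G = 130 − 45 = 85
  R = 5
  Z = 296 − 4·85 + 6·5 = -14
Comparing — Option 1: Z=18, Option 2: Z=-410, Option 3: Z=-14. Lowest is -410 (Option 2).

-410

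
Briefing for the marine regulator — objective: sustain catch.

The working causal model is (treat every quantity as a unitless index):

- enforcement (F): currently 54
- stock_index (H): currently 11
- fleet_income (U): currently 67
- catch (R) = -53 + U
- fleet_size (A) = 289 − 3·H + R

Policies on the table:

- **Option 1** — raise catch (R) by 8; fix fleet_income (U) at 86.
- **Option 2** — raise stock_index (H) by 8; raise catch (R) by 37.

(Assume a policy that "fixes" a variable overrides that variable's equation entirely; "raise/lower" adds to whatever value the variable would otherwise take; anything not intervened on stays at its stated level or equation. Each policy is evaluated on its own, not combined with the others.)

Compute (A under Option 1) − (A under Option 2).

Option 1 (R + 8, U := 86):
  H = 11
  U = 86
  R = -53 + 86 (+8 from intervention) = 41
  A = 289 − 3·11 + 41 = 297
Option 2 (H + 8, R + 37):
  H = 11 + 8 = 19
  U = 67
  R = -53 + 67 (+37 from intervention) = 51
  A = 289 − 3·19 + 51 = 283
A: 297 − 283 = 14

14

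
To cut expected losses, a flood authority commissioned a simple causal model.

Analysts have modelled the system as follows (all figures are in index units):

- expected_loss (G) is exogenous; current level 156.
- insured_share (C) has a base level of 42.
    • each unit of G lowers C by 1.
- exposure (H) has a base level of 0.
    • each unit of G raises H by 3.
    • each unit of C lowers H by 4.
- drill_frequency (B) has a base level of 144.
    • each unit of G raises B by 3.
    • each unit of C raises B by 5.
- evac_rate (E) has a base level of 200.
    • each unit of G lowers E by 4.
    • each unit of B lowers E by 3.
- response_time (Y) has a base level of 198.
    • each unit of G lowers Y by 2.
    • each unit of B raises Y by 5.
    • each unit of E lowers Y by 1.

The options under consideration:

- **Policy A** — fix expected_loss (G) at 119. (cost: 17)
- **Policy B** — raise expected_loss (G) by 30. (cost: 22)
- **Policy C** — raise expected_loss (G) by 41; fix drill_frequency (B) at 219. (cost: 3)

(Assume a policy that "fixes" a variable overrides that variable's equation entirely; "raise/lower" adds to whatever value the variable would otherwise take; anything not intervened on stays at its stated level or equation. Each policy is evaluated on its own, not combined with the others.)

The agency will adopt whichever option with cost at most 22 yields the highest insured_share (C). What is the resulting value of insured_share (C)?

Policy A (G := 119):
  G = 119
  C = 42 − 119 = -77
Policy B (G + 30):
  G = 156 + 30 = 186
  C = 42 − 186 = -144
Policy C (G + 41, B := 219):
  G = 156 + 41 = 197
  C = 42 − 197 = -155
Comparing — Policy A: C=-77, Policy B: C=-144, Policy C: C=-155. Highest is -77 (Policy A).

-77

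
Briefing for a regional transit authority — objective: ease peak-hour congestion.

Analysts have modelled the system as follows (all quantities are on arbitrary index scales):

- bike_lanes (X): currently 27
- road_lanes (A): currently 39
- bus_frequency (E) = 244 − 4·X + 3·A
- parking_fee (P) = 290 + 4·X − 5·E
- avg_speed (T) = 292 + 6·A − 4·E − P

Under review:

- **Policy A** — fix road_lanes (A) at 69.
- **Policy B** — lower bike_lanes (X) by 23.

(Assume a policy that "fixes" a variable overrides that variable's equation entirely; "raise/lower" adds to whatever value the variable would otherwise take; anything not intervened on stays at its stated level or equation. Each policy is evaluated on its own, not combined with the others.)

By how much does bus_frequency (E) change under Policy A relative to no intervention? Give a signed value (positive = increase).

90

Baseline:
  X = 27
  A = 39
  E = 244 − 4·27 + 3·39 = 253
Policy A (A := 69):
  X = 27
  A = 69
  E = 244 − 4·27 + 3·69 = 343
Change in E: 343 − 253 = 90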